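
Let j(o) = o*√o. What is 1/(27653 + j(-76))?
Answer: 27653/765127385 + 152*I*√19/765127385 ≈ 3.6142e-5 + 8.6594e-7*I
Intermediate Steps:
j(o) = o^(3/2)
1/(27653 + j(-76)) = 1/(27653 + (-76)^(3/2)) = 1/(27653 - 152*I*√19)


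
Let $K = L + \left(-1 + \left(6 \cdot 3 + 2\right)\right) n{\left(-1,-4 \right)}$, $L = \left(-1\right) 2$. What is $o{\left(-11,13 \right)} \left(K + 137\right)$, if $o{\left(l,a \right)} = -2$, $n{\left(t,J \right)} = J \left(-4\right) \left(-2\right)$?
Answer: $946$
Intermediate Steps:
$n{\left(t,J \right)} = 8 J$ ($n{\left(t,J \right)} = - 4 J \left(-2\right) = 8 J$)
$L = -2$
$K = -610$ ($K = -2 + \left(-1 + \left(6 \cdot 3 + 2\right)\right) 8 \left(-4\right) = -2 + \left(-1 + \left(18 + 2\right)\right) \left(-32\right) = -2 + \left(-1 + 20\right) \left(-32\right) = -2 + 19 \left(-32\right) = -2 - 608 = -610$)
$o{\left(-11,13 \right)} \left(K + 137\right) = - 2 \left(-610 + 137\right) = \left(-2\right) \left(-473\right) = 946$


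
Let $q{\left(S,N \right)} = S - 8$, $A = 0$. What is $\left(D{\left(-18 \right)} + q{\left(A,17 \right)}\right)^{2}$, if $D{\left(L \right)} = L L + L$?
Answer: $88804$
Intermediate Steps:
$q{\left(S,N \right)} = -8 + S$ ($q{\left(S,N \right)} = S - 8 = -8 + S$)
$D{\left(L \right)} = L + L^{2}$ ($D{\left(L \right)} = L^{2} + L = L + L^{2}$)
$\left(D{\left(-18 \right)} + q{\left(A,17 \right)}\right)^{2} = \left(- 18 \left(1 - 18\right) + \left(-8 + 0\right)\right)^{2} = \left(\left(-18\right) \left(-17\right) - 8\right)^{2} = \left(306 - 8\right)^{2} = 298^{2} = 88804$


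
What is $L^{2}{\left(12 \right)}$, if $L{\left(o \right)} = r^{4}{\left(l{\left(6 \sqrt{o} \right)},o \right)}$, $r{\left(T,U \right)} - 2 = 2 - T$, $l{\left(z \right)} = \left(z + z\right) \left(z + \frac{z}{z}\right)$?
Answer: $318906950106135338745856 + 67897230073062610698240 \sqrt{3} \approx 4.3651 \cdot 10^{23}$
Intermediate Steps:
$l{\left(z \right)} = 2 z \left(1 + z\right)$ ($l{\left(z \right)} = 2 z \left(z + 1\right) = 2 z \left(1 + z\right)$)
$r{\left(T,U \right)} = 4 - T$ ($r{\left(T,U \right)} = 2 - \left(-2 + T\right) = 4 - T$)
$L{\left(o \right)} = \left(4 - 12 \sqrt{o} \left(1 + 6 \sqrt{o}\right)\right)^{4}$ ($L{\left(o \right)} = \left(4 - 2 \cdot 6 \sqrt{o} \left(1 + 6 \sqrt{o}\right)\right)^{4} = \left(4 - 12 \sqrt{o} \left(1 + 6 \sqrt{o}\right)\right)^{4}$)
$L^{2}{\left(12 \right)} = \left(256 \left(-1 + 3 \sqrt{12} + 18 \cdot 12\right)^{4}\right)^{2} = \left(256 \left(-1 + 3 \cdot 2 \sqrt{3} + 216\right)^{4}\right)^{2} = \left(256 \left(-1 + 6 \sqrt{3} + 216\right)^{4}\right)^{2} = \left(256 \left(215 + 6 \sqrt{3}\right)^{4}\right)^{2} = 65536 \left(215 + 6 \sqrt{3}\right)^{8}$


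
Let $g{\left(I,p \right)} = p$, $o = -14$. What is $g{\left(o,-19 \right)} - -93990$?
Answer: $93971$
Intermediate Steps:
$g{\left(o,-19 \right)} - -93990 = -19 - -93990 = -19 + 93990 = 93971$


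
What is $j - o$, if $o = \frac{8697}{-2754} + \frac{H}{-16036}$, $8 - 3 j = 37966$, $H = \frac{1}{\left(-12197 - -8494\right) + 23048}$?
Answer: $- \frac{1801155156463831}{142389336780} \approx -12650.0$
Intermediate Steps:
$H = \frac{1}{19345}$ ($H = \frac{1}{\left(-12197 + 8494\right) + 23048} = \frac{1}{-3703 + 23048} = \frac{1}{19345} \approx 5.1693 \cdot 10^{-5}$)
$j = - \frac{37958}{3}$ ($j = \frac{8}{3} - \frac{37966}{3} = - \frac{37958}{3} \approx -12653.0$)
$o = - \frac{449658701249}{142389336780}$ ($o = \frac{8697}{-2754} + \frac{1}{19345 \left(-16036\right)} = 8697 \left(- \frac{1}{2754}\right) + \frac{1}{19345} \left(- \frac{1}{16036}\right) = - \frac{2899}{918} - \frac{1}{310216420} = - \frac{449658701249}{142389336780} \approx -3.158$)
$j - o = - \frac{37958}{3} - - \frac{449658701249}{142389336780} = - \frac{37958}{3} + \frac{449658701249}{142389336780} = - \frac{1801155156463831}{142389336780}$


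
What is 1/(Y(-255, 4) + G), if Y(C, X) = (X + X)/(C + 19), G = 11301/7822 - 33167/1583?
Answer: -730551334/14275789121 ≈ -0.051174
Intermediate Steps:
G = -241542791/12382226 (G = 11301*(1/7822) - 33167*1/1583 = 11301/7822 - 33167/1583 = -241542791/12382226 ≈ -19.507)
Y(C, X) = 2*X/(19 + C) (Y(C, X) = (2*X)/(19 + C) = 2*X/(19 + C))
1/(Y(-255, 4) + G) = 1/(2*4/(19 - 255) - 241542791/12382226) = 1/(2*4/(-236) - 241542791/12382226) = 1/(2*4*(-1/236) - 241542791/12382226) = 1/(-2/59 - 241542791/12382226) = 1/(-14275789121/730551334) = -730551334/14275789121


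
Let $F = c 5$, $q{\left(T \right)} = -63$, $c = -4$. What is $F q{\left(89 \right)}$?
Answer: $1260$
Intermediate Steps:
$F = -20$ ($F = \left(-4\right) 5 = -20$)
$F q{\left(89 \right)} = \left(-20\right) \left(-63\right) = 1260$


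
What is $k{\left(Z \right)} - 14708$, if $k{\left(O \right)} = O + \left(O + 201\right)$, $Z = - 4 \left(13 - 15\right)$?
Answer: $-14491$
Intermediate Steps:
$Z = 8$ ($Z = - 4 \left(13 - 15\right) = \left(-4\right) \left(-2\right) = 8$)
$k{\left(O \right)} = 201 + 2 O$ ($k{\left(O \right)} = O + \left(201 + O\right) = 201 + 2 O$)
$k{\left(Z \right)} - 14708 = \left(201 + 2 \cdot 8\right) - 14708 = \left(201 + 16\right) - 14708 = 217 - 14708 = -14491$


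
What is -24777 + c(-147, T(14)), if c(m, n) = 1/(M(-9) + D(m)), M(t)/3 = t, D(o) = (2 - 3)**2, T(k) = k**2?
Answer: -644203/26 ≈ -24777.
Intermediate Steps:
D(o) = 1 (D(o) = (-1)**2 = 1)
M(t) = 3*t
c(m, n) = -1/26 (c(m, n) = 1/(3*(-9) + 1) = 1/(-27 + 1) = 1/(-26) = -1/26)
-24777 + c(-147, T(14)) = -24777 - 1/26 = -644203/26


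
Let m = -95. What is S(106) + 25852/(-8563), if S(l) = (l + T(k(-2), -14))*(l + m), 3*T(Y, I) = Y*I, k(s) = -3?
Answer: 11277308/8563 ≈ 1317.0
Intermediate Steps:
T(Y, I) = I*Y/3 (T(Y, I) = (Y*I)/3 = (I*Y)/3 = I*Y/3)
S(l) = (-95 + l)*(14 + l) (S(l) = (l + (⅓)*(-14)*(-3))*(l - 95) = (l + 14)*(-95 + l) = (14 + l)*(-95 + l) = (-95 + l)*(14 + l))
S(106) + 25852/(-8563) = (-1330 + 106² - 81*106) + 25852/(-8563) = (-1330 + 11236 - 8586) + 25852*(-1/8563) = 1320 - 25852/8563 = 11277308/8563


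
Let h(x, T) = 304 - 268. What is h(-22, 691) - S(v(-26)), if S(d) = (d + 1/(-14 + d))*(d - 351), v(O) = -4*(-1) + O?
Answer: -294493/36 ≈ -8180.4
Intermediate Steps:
h(x, T) = 36
v(O) = 4 + O
S(d) = (-351 + d)*(d + 1/(-14 + d)) (S(d) = (d + 1/(-14 + d))*(-351 + d) = (-351 + d)*(d + 1/(-14 + d)))
h(-22, 691) - S(v(-26)) = 36 - (-351 + (4 - 26)³ - 365*(4 - 26)² + 4915*(4 - 26))/(-14 + (4 - 26)) = 36 - (-351 + (-22)³ - 365*(-22)² + 4915*(-22))/(-14 - 22) = 36 - (-351 - 10648 - 365*484 - 108130)/(-36) = 36 - (-1)*(-351 - 10648 - 176660 - 108130)/36 = 36 - (-1)*(-295789)/36 = 36 - 1*295789/36 = 36 - 295789/36 = -294493/36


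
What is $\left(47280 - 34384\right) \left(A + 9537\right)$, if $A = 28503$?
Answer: $490563840$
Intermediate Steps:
$\left(47280 - 34384\right) \left(A + 9537\right) = \left(47280 - 34384\right) \left(28503 + 9537\right) = 12896 \cdot 38040 = 490563840$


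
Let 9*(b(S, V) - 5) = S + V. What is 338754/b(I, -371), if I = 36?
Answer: -1524393/145 ≈ -10513.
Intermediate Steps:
b(S, V) = 5 + S/9 + V/9 (b(S, V) = 5 + (S + V)/9 = 5 + (S/9 + V/9) = 5 + S/9 + V/9)
338754/b(I, -371) = 338754/(5 + (⅑)*36 + (⅑)*(-371)) = 338754/(5 + 4 - 371/9) = 338754/(-290/9) = 338754*(-9/290) = -1524393/145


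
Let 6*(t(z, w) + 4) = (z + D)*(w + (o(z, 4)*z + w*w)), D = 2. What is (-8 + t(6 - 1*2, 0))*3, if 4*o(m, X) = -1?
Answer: -39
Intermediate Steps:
o(m, X) = -1/4 (o(m, X) = (1/4)*(-1) = -1/4)
t(z, w) = -4 + (2 + z)*(w + w**2 - z/4)/6 (t(z, w) = -4 + ((z + 2)*(w + (-z/4 + w*w)))/6 = -4 + ((2 + z)*(w + (-z/4 + w**2)))/6 = -4 + ((2 + z)*(w + (w**2 - z/4)))/6 = -4 + ((2 + z)*(w + w**2 - z/4))/6 = -4 + (2 + z)*(w + w**2 - z/4)/6)
(-8 + t(6 - 1*2, 0))*3 = (-8 + (-4 - (6 - 1*2)/12 - (6 - 1*2)**2/24 + (1/3)*0 + (1/3)*0**2 + (1/6)*0*(6 - 1*2) + (1/6)*(6 - 1*2)*0**2))*3 = (-8 + (-4 - (6 - 2)/12 - (6 - 2)**2/24 + 0 + (1/3)*0 + (1/6)*0*(6 - 2) + (1/6)*(6 - 2)*0))*3 = (-8 + (-4 - 1/12*4 - 1/24*4**2 + 0 + 0 + (1/6)*0*4 + (1/6)*4*0))*3 = (-8 + (-4 - 1/3 - 1/24*16 + 0 + 0 + 0 + 0))*3 = (-8 + (-4 - 1/3 - 2/3 + 0 + 0 + 0 + 0))*3 = (-8 - 5)*3 = -13*3 = -39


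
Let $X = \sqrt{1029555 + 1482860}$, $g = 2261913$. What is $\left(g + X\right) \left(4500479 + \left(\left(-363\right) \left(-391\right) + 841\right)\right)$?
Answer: $10502634322989 + 4643253 \sqrt{2512415} \approx 1.051 \cdot 10^{13}$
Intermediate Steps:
$X = \sqrt{2512415} \approx 1585.1$
$\left(g + X\right) \left(4500479 + \left(\left(-363\right) \left(-391\right) + 841\right)\right) = \left(2261913 + \sqrt{2512415}\right) \left(4500479 + \left(\left(-363\right) \left(-391\right) + 841\right)\right) = \left(2261913 + \sqrt{2512415}\right) \left(4500479 + \left(141933 + 841\right)\right) = \left(2261913 + \sqrt{2512415}\right) \left(4500479 + 142774\right) = \left(2261913 + \sqrt{2512415}\right) 4643253 = 10502634322989 + 4643253 \sqrt{2512415}$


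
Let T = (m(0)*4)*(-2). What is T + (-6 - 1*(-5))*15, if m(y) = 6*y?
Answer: -15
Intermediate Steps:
T = 0 (T = ((6*0)*4)*(-2) = (0*4)*(-2) = 0*(-2) = 0)
T + (-6 - 1*(-5))*15 = 0 + (-6 - 1*(-5))*15 = 0 + (-6 + 5)*15 = 0 - 1*15 = 0 - 15 = -15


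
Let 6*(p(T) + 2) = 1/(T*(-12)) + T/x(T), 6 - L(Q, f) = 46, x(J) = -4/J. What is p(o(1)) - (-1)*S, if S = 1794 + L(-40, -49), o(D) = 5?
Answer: 78793/45 ≈ 1751.0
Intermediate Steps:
L(Q, f) = -40 (L(Q, f) = 6 - 1*46 = 6 - 46 = -40)
S = 1754 (S = 1794 - 40 = 1754)
p(T) = -2 - T²/24 - 1/(72*T) (p(T) = -2 + (1/(T*(-12)) + T/((-4/T)))/6 = -2 + (-1/12/T + T*(-T/4))/6 = -2 + (-1/(12*T) - T²/4)/6 = -2 + (-T²/4 - 1/(12*T))/6 = -2 + (-T²/24 - 1/(72*T)) = -2 - T²/24 - 1/(72*T))
p(o(1)) - (-1)*S = (-2 - 1/24*5² - 1/72/5) - (-1)*1754 = (-2 - 1/24*25 - 1/72*⅕) - 1*(-1754) = (-2 - 25/24 - 1/360) + 1754 = -137/45 + 1754 = 78793/45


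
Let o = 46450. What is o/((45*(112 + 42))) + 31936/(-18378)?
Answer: 1171003/235851 ≈ 4.9650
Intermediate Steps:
o/((45*(112 + 42))) + 31936/(-18378) = 46450/((45*(112 + 42))) + 31936/(-18378) = 46450/((45*154)) + 31936*(-1/18378) = 46450/6930 - 15968/9189 = 46450*(1/6930) - 15968/9189 = 4645/693 - 15968/9189 = 1171003/235851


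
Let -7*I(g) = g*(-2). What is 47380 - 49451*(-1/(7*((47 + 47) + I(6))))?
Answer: 31794051/670 ≈ 47454.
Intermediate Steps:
I(g) = 2*g/7 (I(g) = -g*(-2)/7 = -(-2)*g/7 = 2*g/7)
47380 - 49451*(-1/(7*((47 + 47) + I(6)))) = 47380 - 49451*(-1/(7*((47 + 47) + (2/7)*6))) = 47380 - 49451*(-1/(7*(94 + 12/7))) = 47380 - 49451/((670/7)*(-7)) = 47380 - 49451/(-670) = 47380 - 49451*(-1/670) = 47380 + 49451/670 = 31794051/670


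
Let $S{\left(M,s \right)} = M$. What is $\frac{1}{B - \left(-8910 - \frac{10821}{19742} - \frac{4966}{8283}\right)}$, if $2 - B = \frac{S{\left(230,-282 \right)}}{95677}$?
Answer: $\frac{15645388731522}{139449622382953139} \approx 0.00011219$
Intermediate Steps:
$B = \frac{191124}{95677}$ ($B = 2 - \frac{230}{95677} = \frac{191124}{95677} \approx 1.9976$)
$\frac{1}{B - \left(-8910 - \frac{10821}{19742} - \frac{4966}{8283}\right)} = \frac{1}{\frac{191124}{95677} - \left(-8910 - \frac{10821}{19742} - \frac{4966}{8283}\right)} = \frac{1}{\frac{191124}{95677} + \left(8910 - \left(- \frac{10821}{19742} - \frac{4966}{8283}\right)\right)} = \frac{1}{\frac{191124}{95677} + \left(8910 - - \frac{187669115}{163522986}\right)} = \frac{1}{\frac{191124}{95677} + \left(8910 + \frac{187669115}{163522986}\right)} = \frac{1}{\frac{191124}{95677} + \frac{1457177474375}{163522986}} = \frac{1}{\frac{139449622382953139}{15645388731522}} = \frac{15645388731522}{139449622382953139}$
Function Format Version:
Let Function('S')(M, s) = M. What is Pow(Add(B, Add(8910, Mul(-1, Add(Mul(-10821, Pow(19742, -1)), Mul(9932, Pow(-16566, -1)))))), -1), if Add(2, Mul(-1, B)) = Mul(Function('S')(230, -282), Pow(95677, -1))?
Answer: Rational(15645388731522, 139449622382953139) ≈ 0.00011219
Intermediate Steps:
B = Rational(191124, 95677) (B = Add(2, Mul(-1, Mul(230, Pow(95677, -1)))) = Add(2, Mul(-1, Mul(230, Rational(1, 95677)))) = Add(2, Mul(-1, Rational(230, 95677))) = Add(2, Rational(-230, 95677)) = Rational(191124, 95677) ≈ 1.9976)
Pow(Add(B, Add(8910, Mul(-1, Add(Mul(-10821, Pow(19742, -1)), Mul(9932, Pow(-16566, -1)))))), -1) = Pow(Add(Rational(191124, 95677), Add(8910, Mul(-1, Add(Mul(-10821, Pow(19742, -1)), Mul(9932, Pow(-16566, -1)))))), -1) = Pow(Add(Rational(191124, 95677), Add(8910, Mul(-1, Add(Mul(-10821, Rational(1, 19742)), Mul(9932, Rational(-1, 16566)))))), -1) = Pow(Add(Rational(191124, 95677), Add(8910, Mul(-1, Add(Rational(-10821, 19742), Rational(-4966, 8283))))), -1) = Pow(Add(Rational(191124, 95677), Add(8910, Mul(-1, Rational(-187669115, 163522986)))), -1) = Pow(Add(Rational(191124, 95677), Add(8910, Rational(187669115, 163522986))), -1) = Pow(Add(Rational(191124, 95677), Rational(1457177474375, 163522986)), -1) = Pow(Rational(139449622382953139, 15645388731522), -1) = Rational(15645388731522, 139449622382953139)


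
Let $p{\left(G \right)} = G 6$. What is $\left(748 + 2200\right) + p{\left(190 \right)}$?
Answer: $4088$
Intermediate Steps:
$p{\left(G \right)} = 6 G$
$\left(748 + 2200\right) + p{\left(190 \right)} = \left(748 + 2200\right) + 6 \cdot 190 = 2948 + 1140 = 4088$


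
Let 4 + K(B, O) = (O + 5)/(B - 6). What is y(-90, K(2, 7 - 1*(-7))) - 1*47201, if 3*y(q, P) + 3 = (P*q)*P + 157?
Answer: -1186717/24 ≈ -49447.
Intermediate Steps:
K(B, O) = -4 + (5 + O)/(-6 + B) (K(B, O) = -4 + (O + 5)/(B - 6) = -4 + (5 + O)/(-6 + B))
y(q, P) = 154/3 + q*P**2/3 (y(q, P) = -1 + ((P*q)*P + 157)/3 = -1 + (q*P**2 + 157)/3 = -1 + (157 + q*P**2)/3 = -1 + (157/3 + q*P**2/3) = 154/3 + q*P**2/3)
y(-90, K(2, 7 - 1*(-7))) - 1*47201 = (154/3 + (1/3)*(-90)*((29 + (7 - 1*(-7)) - 4*2)/(-6 + 2))**2) - 1*47201 = (154/3 + (1/3)*(-90)*((29 + (7 + 7) - 8)/(-4))**2) - 47201 = (154/3 + (1/3)*(-90)*(-(29 + 14 - 8)/4)**2) - 47201 = (154/3 + (1/3)*(-90)*(-1/4*35)**2) - 47201 = (154/3 + (1/3)*(-90)*(-35/4)**2) - 47201 = (154/3 + (1/3)*(-90)*(1225/16)) - 47201 = (154/3 - 18375/8) - 47201 = -53893/24 - 47201 = -1186717/24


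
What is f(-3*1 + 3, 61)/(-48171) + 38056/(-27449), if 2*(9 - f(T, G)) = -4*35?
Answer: -1835364047/1322245779 ≈ -1.3881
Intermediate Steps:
f(T, G) = 79 (f(T, G) = 9 - (-2)*35 = 9 - ½*(-140) = 9 + 70 = 79)
f(-3*1 + 3, 61)/(-48171) + 38056/(-27449) = 79/(-48171) + 38056/(-27449) = 79*(-1/48171) + 38056*(-1/27449) = -79/48171 - 38056/27449 = -1835364047/1322245779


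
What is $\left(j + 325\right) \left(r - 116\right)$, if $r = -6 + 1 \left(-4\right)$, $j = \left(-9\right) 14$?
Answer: $-25074$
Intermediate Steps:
$j = -126$
$r = -10$ ($r = -6 - 4 = -10$)
$\left(j + 325\right) \left(r - 116\right) = \left(-126 + 325\right) \left(-10 - 116\right) = 199 \left(-10 + \left(-151 + 35\right)\right) = 199 \left(-10 - 116\right) = 199 \left(-126\right) = -25074$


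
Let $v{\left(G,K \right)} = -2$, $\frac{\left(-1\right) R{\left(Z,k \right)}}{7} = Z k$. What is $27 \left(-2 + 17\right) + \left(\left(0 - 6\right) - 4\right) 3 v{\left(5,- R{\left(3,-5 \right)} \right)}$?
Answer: $465$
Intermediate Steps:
$R{\left(Z,k \right)} = - 7 Z k$
$27 \left(-2 + 17\right) + \left(\left(0 - 6\right) - 4\right) 3 v{\left(5,- R{\left(3,-5 \right)} \right)} = 27 \left(-2 + 17\right) + \left(\left(0 - 6\right) - 4\right) 3 \left(-2\right) = 27 \cdot 15 + \left(\left(0 - 6\right) - 4\right) 3 \left(-2\right) = 405 + \left(-6 - 4\right) 3 \left(-2\right) = 405 + \left(-10\right) 3 \left(-2\right) = 405 - -60 = 405 + 60 = 465$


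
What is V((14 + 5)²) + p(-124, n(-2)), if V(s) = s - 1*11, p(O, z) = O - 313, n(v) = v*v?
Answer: -87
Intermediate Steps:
n(v) = v²
p(O, z) = -313 + O
V(s) = -11 + s (V(s) = s - 11 = -11 + s)
V((14 + 5)²) + p(-124, n(-2)) = (-11 + (14 + 5)²) + (-313 - 124) = (-11 + 19²) - 437 = (-11 + 361) - 437 = 350 - 437 = -87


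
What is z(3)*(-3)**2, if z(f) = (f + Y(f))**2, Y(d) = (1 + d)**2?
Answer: 3249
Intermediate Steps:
z(f) = (f + (1 + f)**2)**2
z(3)*(-3)**2 = (3 + (1 + 3)**2)**2*(-3)**2 = (3 + 4**2)**2*9 = (3 + 16)**2*9 = 19**2*9 = 361*9 = 3249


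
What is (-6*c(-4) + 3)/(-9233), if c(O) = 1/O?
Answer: -9/18466 ≈ -0.00048738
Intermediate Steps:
(-6*c(-4) + 3)/(-9233) = (-6/(-4) + 3)/(-9233) = (-6*(-¼) + 3)*(-1/9233) = (3/2 + 3)*(-1/9233) = (9/2)*(-1/9233) = -9/18466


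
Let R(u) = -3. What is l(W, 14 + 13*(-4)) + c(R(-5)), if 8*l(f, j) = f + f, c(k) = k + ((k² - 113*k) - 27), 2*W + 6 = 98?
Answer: 659/2 ≈ 329.50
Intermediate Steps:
W = 46 (W = -3 + (½)*98 = -3 + 49 = 46)
c(k) = -27 + k² - 112*k (c(k) = k + (-27 + k² - 113*k) = -27 + k² - 112*k)
l(f, j) = f/4 (l(f, j) = (f + f)/8 = (2*f)/8 = f/4)
l(W, 14 + 13*(-4)) + c(R(-5)) = (¼)*46 + (-27 + (-3)² - 112*(-3)) = 23/2 + (-27 + 9 + 336) = 23/2 + 318 = 659/2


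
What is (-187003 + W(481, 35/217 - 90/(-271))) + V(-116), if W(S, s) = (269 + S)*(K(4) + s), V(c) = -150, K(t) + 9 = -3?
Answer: -1644772603/8401 ≈ -1.9578e+5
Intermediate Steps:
K(t) = -12 (K(t) = -9 - 3 = -12)
W(S, s) = (-12 + s)*(269 + S) (W(S, s) = (269 + S)*(-12 + s) = (-12 + s)*(269 + S))
(-187003 + W(481, 35/217 - 90/(-271))) + V(-116) = (-187003 + (-3228 - 12*481 + 269*(35/217 - 90/(-271)) + 481*(35/217 - 90/(-271)))) - 150 = (-187003 + (-3228 - 5772 + 269*(35*(1/217) - 90*(-1/271)) + 481*(35*(1/217) - 90*(-1/271)))) - 150 = (-187003 + (-3228 - 5772 + 269*(5/31 + 90/271) + 481*(5/31 + 90/271))) - 150 = (-187003 + (-3228 - 5772 + 269*(4145/8401) + 481*(4145/8401))) - 150 = (-187003 + (-3228 - 5772 + 1115005/8401 + 1993745/8401)) - 150 = (-187003 - 72500250/8401) - 150 = -1643512453/8401 - 150 = -1644772603/8401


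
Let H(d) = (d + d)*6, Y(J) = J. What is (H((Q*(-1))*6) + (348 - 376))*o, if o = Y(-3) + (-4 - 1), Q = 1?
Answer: 800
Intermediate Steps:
o = -8 (o = -3 + (-4 - 1) = -3 - 5 = -8)
H(d) = 12*d (H(d) = (2*d)*6 = 12*d)
(H((Q*(-1))*6) + (348 - 376))*o = (12*((1*(-1))*6) + (348 - 376))*(-8) = (12*(-1*6) - 28)*(-8) = (12*(-6) - 28)*(-8) = (-72 - 28)*(-8) = -100*(-8) = 800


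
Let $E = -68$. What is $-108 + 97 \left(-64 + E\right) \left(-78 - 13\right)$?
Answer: $1165056$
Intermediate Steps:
$-108 + 97 \left(-64 + E\right) \left(-78 - 13\right) = -108 + 97 \left(-64 - 68\right) \left(-78 - 13\right) = -108 + 97 \left(\left(-132\right) \left(-91\right)\right) = -108 + 97 \cdot 12012 = -108 + 1165164 = 1165056$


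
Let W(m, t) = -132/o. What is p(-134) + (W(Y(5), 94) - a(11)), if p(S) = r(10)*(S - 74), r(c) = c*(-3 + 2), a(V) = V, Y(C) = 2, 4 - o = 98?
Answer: 97309/47 ≈ 2070.4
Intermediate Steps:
o = -94 (o = 4 - 1*98 = 4 - 98 = -94)
r(c) = -c (r(c) = c*(-1) = -c)
W(m, t) = 66/47 (W(m, t) = -132/(-94) = -132*(-1/94) = 66/47)
p(S) = 740 - 10*S (p(S) = (-1*10)*(S - 74) = -10*(-74 + S) = 740 - 10*S)
p(-134) + (W(Y(5), 94) - a(11)) = (740 - 10*(-134)) + (66/47 - 1*11) = (740 + 1340) + (66/47 - 11) = 2080 - 451/47 = 97309/47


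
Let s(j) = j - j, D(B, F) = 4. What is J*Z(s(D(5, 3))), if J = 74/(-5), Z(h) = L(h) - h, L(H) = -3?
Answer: 222/5 ≈ 44.400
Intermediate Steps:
s(j) = 0
Z(h) = -3 - h
J = -74/5 (J = 74*(-⅕) = -74/5 ≈ -14.800)
J*Z(s(D(5, 3))) = -74*(-3 - 1*0)/5 = -74*(-3 + 0)/5 = -74/5*(-3) = 222/5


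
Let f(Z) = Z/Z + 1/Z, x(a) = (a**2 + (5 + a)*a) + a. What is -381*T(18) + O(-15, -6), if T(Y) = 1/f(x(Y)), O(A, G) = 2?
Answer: -286522/757 ≈ -378.50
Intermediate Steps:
x(a) = a + a**2 + a*(5 + a) (x(a) = (a**2 + a*(5 + a)) + a = a + a**2 + a*(5 + a))
f(Z) = 1 + 1/Z
T(Y) = 2*Y*(3 + Y)/(1 + 2*Y*(3 + Y)) (T(Y) = 1/((1 + 2*Y*(3 + Y))/((2*Y*(3 + Y)))) = 1/((1/(2*Y*(3 + Y)))*(1 + 2*Y*(3 + Y))) = 1/((1 + 2*Y*(3 + Y))/(2*Y*(3 + Y))) = 2*Y*(3 + Y)/(1 + 2*Y*(3 + Y)))
-381*T(18) + O(-15, -6) = -762*18*(3 + 18)/(1 + 2*18*(3 + 18)) + 2 = -762*18*21/(1 + 2*18*21) + 2 = -762*18*21/(1 + 756) + 2 = -762*18*21/757 + 2 = -381*756/757 + 2 = -288036/757 + 2 = -286522/757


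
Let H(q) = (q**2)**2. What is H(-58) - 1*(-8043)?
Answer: 11324539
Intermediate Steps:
H(q) = q**4
H(-58) - 1*(-8043) = (-58)**4 - 1*(-8043) = 11316496 + 8043 = 11324539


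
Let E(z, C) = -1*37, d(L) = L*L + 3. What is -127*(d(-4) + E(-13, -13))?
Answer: 2286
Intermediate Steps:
d(L) = 3 + L² (d(L) = L² + 3 = 3 + L²)
E(z, C) = -37
-127*(d(-4) + E(-13, -13)) = -127*((3 + (-4)²) - 37) = -127*((3 + 16) - 37) = -127*(19 - 37) = -127*(-18) = 2286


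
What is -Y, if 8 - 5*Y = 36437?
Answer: 36429/5 ≈ 7285.8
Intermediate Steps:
Y = -36429/5 (Y = 8/5 - ⅕*36437 = 8/5 - 36437/5 = -36429/5 ≈ -7285.8)
-Y = -1*(-36429/5) = 36429/5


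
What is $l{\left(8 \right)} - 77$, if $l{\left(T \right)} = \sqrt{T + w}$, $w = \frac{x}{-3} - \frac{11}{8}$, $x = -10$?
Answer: $-77 + \frac{\sqrt{1434}}{12} \approx -73.844$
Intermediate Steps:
$w = \frac{47}{24}$ ($w = - \frac{10}{-3} - \frac{11}{8} = \left(-10\right) \left(- \frac{1}{3}\right) - \frac{11}{8} = \frac{10}{3} - \frac{11}{8} = \frac{47}{24} \approx 1.9583$)
$l{\left(T \right)} = \sqrt{\frac{47}{24} + T}$ ($l{\left(T \right)} = \sqrt{T + \frac{47}{24}} = \sqrt{\frac{47}{24} + T}$)
$l{\left(8 \right)} - 77 = \frac{\sqrt{282 + 144 \cdot 8}}{12} - 77 = \frac{\sqrt{282 + 1152}}{12} - 77 = \frac{\sqrt{1434}}{12} - 77 = -77 + \frac{\sqrt{1434}}{12}$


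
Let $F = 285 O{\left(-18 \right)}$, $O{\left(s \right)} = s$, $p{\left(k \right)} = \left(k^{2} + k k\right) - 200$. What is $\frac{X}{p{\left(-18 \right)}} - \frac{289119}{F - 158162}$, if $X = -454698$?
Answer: $- \frac{9264877563}{9144352} \approx -1013.2$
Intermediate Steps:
$p{\left(k \right)} = -200 + 2 k^{2}$ ($p{\left(k \right)} = \left(k^{2} + k^{2}\right) - 200 = 2 k^{2} - 200 = -200 + 2 k^{2}$)
$F = -5130$ ($F = 285 \left(-18\right) = -5130$)
$\frac{X}{p{\left(-18 \right)}} - \frac{289119}{F - 158162} = - \frac{454698}{-200 + 2 \left(-18\right)^{2}} - \frac{289119}{-5130 - 158162} = - \frac{454698}{-200 + 2 \cdot 324} - \frac{289119}{-5130 - 158162} = - \frac{454698}{-200 + 648} - \frac{289119}{-163292} = - \frac{454698}{448} - - \frac{289119}{163292} = \left(-454698\right) \frac{1}{448} + \frac{289119}{163292} = - \frac{227349}{224} + \frac{289119}{163292} = - \frac{9264877563}{9144352}$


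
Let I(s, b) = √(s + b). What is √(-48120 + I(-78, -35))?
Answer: √(-48120 + I*√113) ≈ 0.024 + 219.36*I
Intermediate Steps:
I(s, b) = √(b + s)
√(-48120 + I(-78, -35)) = √(-48120 + √(-35 - 78)) = √(-48120 + √(-113)) = √(-48120 + I*√113)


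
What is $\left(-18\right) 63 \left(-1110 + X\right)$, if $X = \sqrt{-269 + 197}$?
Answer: $1258740 - 6804 i \sqrt{2} \approx 1.2587 \cdot 10^{6} - 9622.3 i$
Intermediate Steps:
$X = 6 i \sqrt{2}$ ($X = \sqrt{-72} = 6 i \sqrt{2} \approx 8.4853 i$)
$\left(-18\right) 63 \left(-1110 + X\right) = \left(-18\right) 63 \left(-1110 + 6 i \sqrt{2}\right) = - 1134 \left(-1110 + 6 i \sqrt{2}\right) = 1258740 - 6804 i \sqrt{2}$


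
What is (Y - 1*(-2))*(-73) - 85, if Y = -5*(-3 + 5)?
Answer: 499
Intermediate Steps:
Y = -10 (Y = -5*2 = -10)
(Y - 1*(-2))*(-73) - 85 = (-10 - 1*(-2))*(-73) - 85 = (-10 + 2)*(-73) - 85 = -8*(-73) - 85 = 584 - 85 = 499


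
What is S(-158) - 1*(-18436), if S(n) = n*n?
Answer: 43400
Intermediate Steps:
S(n) = n²
S(-158) - 1*(-18436) = (-158)² - 1*(-18436) = 24964 + 18436 = 43400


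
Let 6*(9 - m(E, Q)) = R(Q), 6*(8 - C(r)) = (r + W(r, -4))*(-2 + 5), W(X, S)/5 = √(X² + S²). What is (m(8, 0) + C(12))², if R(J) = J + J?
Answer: 1121 - 220*√10 ≈ 425.30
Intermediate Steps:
W(X, S) = 5*√(S² + X²) (W(X, S) = 5*√(X² + S²) = 5*√(S² + X²))
C(r) = 8 - 5*√(16 + r²)/2 - r/2 (C(r) = 8 - (r + 5*√((-4)² + r²))*(-2 + 5)/6 = 8 - (r + 5*√(16 + r²))*3/6 = 8 - (3*r + 15*√(16 + r²))/6 = 8 + (-5*√(16 + r²)/2 - r/2) = 8 - 5*√(16 + r²)/2 - r/2)
R(J) = 2*J
m(E, Q) = 9 - Q/3
(m(8, 0) + C(12))² = ((9 - ⅓*0) + (8 - 5*√(16 + 12²)/2 - ½*12))² = ((9 + 0) + (8 - 5*√(16 + 144)/2 - 6))² = (9 + (8 - 10*√10 - 6))² = (9 + (2 - 10*√10))² = (11 - 10*√10)²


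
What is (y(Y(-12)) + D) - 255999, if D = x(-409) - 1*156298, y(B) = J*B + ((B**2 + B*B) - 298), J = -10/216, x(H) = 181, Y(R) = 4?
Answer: -11134319/27 ≈ -4.1238e+5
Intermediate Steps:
J = -5/108 (J = -10*1/216 = -5/108 ≈ -0.046296)
y(B) = -298 + 2*B**2 - 5*B/108 (y(B) = -5*B/108 + ((B**2 + B*B) - 298) = -5*B/108 + ((B**2 + B**2) - 298) = -5*B/108 + (2*B**2 - 298) = -5*B/108 + (-298 + 2*B**2) = -298 + 2*B**2 - 5*B/108)
D = -156117 (D = 181 - 1*156298 = 181 - 156298 = -156117)
(y(Y(-12)) + D) - 255999 = ((-298 + 2*4**2 - 5/108*4) - 156117) - 255999 = ((-298 + 2*16 - 5/27) - 156117) - 255999 = ((-298 + 32 - 5/27) - 156117) - 255999 = (-7187/27 - 156117) - 255999 = -4222346/27 - 255999 = -11134319/27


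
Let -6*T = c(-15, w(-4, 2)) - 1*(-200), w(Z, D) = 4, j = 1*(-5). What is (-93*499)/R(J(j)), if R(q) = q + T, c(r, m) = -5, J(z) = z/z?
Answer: 30938/21 ≈ 1473.2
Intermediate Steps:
j = -5
J(z) = 1
T = -65/2 (T = -(-5 - 1*(-200))/6 = -(-5 + 200)/6 = -1/6*195 = -65/2 ≈ -32.500)
R(q) = -65/2 + q (R(q) = q - 65/2 = -65/2 + q)
(-93*499)/R(J(j)) = (-93*499)/(-65/2 + 1) = -46407/(-63/2) = -46407*(-2/63) = 30938/21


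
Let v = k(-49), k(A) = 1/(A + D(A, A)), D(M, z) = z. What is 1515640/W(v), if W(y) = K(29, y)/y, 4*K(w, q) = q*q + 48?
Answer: -594130880/460993 ≈ -1288.8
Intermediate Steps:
K(w, q) = 12 + q²/4 (K(w, q) = (q*q + 48)/4 = (q² + 48)/4 = (48 + q²)/4 = 12 + q²/4)
k(A) = 1/(2*A) (k(A) = 1/(A + A) = 1/(2*A))
v = -1/98 (v = (½)/(-49) = (½)*(-1/49) = -1/98 ≈ -0.010204)
W(y) = (12 + y²/4)/y
1515640/W(v) = 1515640/(12/(-1/98) + (¼)*(-1/98)) = 1515640/(12*(-98) - 1/392) = 1515640/(-1176 - 1/392) = 1515640/(-460993/392) = 1515640*(-392/460993) = -594130880/460993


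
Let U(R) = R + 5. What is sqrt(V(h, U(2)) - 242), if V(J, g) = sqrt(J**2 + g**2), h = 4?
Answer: sqrt(-242 + sqrt(65)) ≈ 15.295*I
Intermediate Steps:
U(R) = 5 + R
sqrt(V(h, U(2)) - 242) = sqrt(sqrt(4**2 + (5 + 2)**2) - 242) = sqrt(sqrt(16 + 7**2) - 242) = sqrt(sqrt(16 + 49) - 242) = sqrt(sqrt(65) - 242) = sqrt(-242 + sqrt(65))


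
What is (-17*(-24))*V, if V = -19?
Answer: -7752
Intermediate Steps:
(-17*(-24))*V = -17*(-24)*(-19) = 408*(-19) = -7752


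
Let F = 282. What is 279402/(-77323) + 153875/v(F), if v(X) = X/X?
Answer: 11897797223/77323 ≈ 1.5387e+5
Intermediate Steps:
v(X) = 1
279402/(-77323) + 153875/v(F) = 279402/(-77323) + 153875/1 = 279402*(-1/77323) + 153875*1 = -279402/77323 + 153875 = 11897797223/77323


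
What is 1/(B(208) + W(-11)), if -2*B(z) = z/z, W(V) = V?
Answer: -2/23 ≈ -0.086957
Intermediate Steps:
B(z) = -1/2 (B(z) = -z/(2*z) = -1/2*1 = -1/2)
1/(B(208) + W(-11)) = 1/(-1/2 - 11) = 1/(-23/2) = -2/23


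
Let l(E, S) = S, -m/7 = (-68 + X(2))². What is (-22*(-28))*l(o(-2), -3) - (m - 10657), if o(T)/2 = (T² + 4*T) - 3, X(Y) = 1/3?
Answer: 367744/9 ≈ 40860.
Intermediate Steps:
X(Y) = ⅓
o(T) = -6 + 2*T² + 8*T (o(T) = 2*((T² + 4*T) - 3) = 2*(-3 + T² + 4*T) = -6 + 2*T² + 8*T)
m = -288463/9 (m = -7*(-68 + ⅓)² = -7*(-203/3)² = -7*41209/9 = -288463/9 ≈ -32051.)
(-22*(-28))*l(o(-2), -3) - (m - 10657) = -22*(-28)*(-3) - (-288463/9 - 10657) = 616*(-3) - 1*(-384376/9) = -1848 + 384376/9 = 367744/9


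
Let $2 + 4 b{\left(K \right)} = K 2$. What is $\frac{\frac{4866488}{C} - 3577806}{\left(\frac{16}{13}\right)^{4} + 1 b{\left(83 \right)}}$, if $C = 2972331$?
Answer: $- \frac{17866449170468834}{216199838691} \approx -82639.0$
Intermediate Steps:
$b{\left(K \right)} = - \frac{1}{2} + \frac{K}{2}$ ($b{\left(K \right)} = - \frac{1}{2} + \frac{K 2}{4} = - \frac{1}{2} + \frac{2 K}{4} = - \frac{1}{2} + \frac{K}{2}$)
$\frac{\frac{4866488}{C} - 3577806}{\left(\frac{16}{13}\right)^{4} + 1 b{\left(83 \right)}} = \frac{\frac{4866488}{2972331} - 3577806}{\left(\frac{16}{13}\right)^{4} + 1 \left(- \frac{1}{2} + \frac{1}{2} \cdot 83\right)} = \frac{4866488 \cdot \frac{1}{2972331} - 3577806}{\left(16 \cdot \frac{1}{13}\right)^{4} + 1 \left(- \frac{1}{2} + \frac{83}{2}\right)} = \frac{\frac{286264}{174843} - 3577806}{\left(\frac{16}{13}\right)^{4} + 1 \cdot 41} = - \frac{625554048194}{174843 \left(\frac{65536}{28561} + 41\right)} = - \frac{625554048194}{174843 \cdot \frac{1236537}{28561}} = \left(- \frac{625554048194}{174843}\right) \frac{28561}{1236537} = - \frac{17866449170468834}{216199838691}$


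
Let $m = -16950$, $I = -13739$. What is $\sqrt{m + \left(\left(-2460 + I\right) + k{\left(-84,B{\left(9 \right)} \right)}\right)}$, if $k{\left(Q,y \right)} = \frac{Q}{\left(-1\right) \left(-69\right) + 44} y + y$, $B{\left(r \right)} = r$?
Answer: $\frac{2 i \sqrt{105812522}}{113} \approx 182.06 i$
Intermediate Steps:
$k{\left(Q,y \right)} = y + \frac{Q y}{113}$ ($k{\left(Q,y \right)} = \frac{Q}{69 + 44} y + y = \frac{Q}{113} y + y = \frac{Q y}{113} + y = y + \frac{Q y}{113}$)
$\sqrt{m + \left(\left(-2460 + I\right) + k{\left(-84,B{\left(9 \right)} \right)}\right)} = \sqrt{-16950 + \left(\left(-2460 - 13739\right) + \frac{1}{113} \cdot 9 \left(113 - 84\right)\right)} = \sqrt{-16950 - \left(16199 - \frac{261}{113}\right)} = \sqrt{-16950 + \left(-16199 + \frac{261}{113}\right)} = \sqrt{-16950 - \frac{1830226}{113}} = \sqrt{- \frac{3745576}{113}} = \frac{2 i \sqrt{105812522}}{113}$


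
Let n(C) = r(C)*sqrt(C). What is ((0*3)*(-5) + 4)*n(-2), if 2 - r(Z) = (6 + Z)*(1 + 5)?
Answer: -88*I*sqrt(2) ≈ -124.45*I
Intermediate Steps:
r(Z) = -34 - 6*Z (r(Z) = 2 - (6 + Z)*(1 + 5) = 2 - (6 + Z)*6 = 2 - (36 + 6*Z) = 2 + (-36 - 6*Z) = -34 - 6*Z)
n(C) = sqrt(C)*(-34 - 6*C) (n(C) = (-34 - 6*C)*sqrt(C) = sqrt(C)*(-34 - 6*C))
((0*3)*(-5) + 4)*n(-2) = ((0*3)*(-5) + 4)*(sqrt(-2)*(-34 - 6*(-2))) = (0*(-5) + 4)*((I*sqrt(2))*(-34 + 12)) = (0 + 4)*((I*sqrt(2))*(-22)) = 4*(-22*I*sqrt(2)) = -88*I*sqrt(2)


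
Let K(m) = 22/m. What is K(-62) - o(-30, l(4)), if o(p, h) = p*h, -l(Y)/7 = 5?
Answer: -32561/31 ≈ -1050.4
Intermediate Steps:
l(Y) = -35 (l(Y) = -7*5 = -35)
o(p, h) = h*p
K(-62) - o(-30, l(4)) = 22/(-62) - (-35)*(-30) = 22*(-1/62) - 1*1050 = -11/31 - 1050 = -32561/31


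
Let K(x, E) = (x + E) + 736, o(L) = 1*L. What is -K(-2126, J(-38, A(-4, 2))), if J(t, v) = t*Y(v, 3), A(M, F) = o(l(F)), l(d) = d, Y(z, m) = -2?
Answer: 1314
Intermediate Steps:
o(L) = L
A(M, F) = F
J(t, v) = -2*t (J(t, v) = t*(-2) = -2*t)
K(x, E) = 736 + E + x (K(x, E) = (E + x) + 736 = 736 + E + x)
-K(-2126, J(-38, A(-4, 2))) = -(736 - 2*(-38) - 2126) = -(736 + 76 - 2126) = -1*(-1314) = 1314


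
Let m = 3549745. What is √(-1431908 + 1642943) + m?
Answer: 3549745 + √211035 ≈ 3.5502e+6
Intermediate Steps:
√(-1431908 + 1642943) + m = √(-1431908 + 1642943) + 3549745 = √211035 + 3549745 = 3549745 + √211035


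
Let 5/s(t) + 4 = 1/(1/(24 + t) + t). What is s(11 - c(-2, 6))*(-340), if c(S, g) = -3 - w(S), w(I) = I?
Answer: 184025/424 ≈ 434.02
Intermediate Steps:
c(S, g) = -3 - S
s(t) = 5/(-4 + 1/(t + 1/(24 + t))) (s(t) = 5/(-4 + 1/(1/(24 + t) + t)) = 5/(-4 + 1/(t + 1/(24 + t))))
s(11 - c(-2, 6))*(-340) = (5*(-1 - (11 - (-3 - 1*(-2)))² - 24*(11 - (-3 - 1*(-2))))/(-20 + 4*(11 - (-3 - 1*(-2)))² + 95*(11 - (-3 - 1*(-2)))))*(-340) = (5*(-1 - (11 - (-3 + 2))² - 24*(11 - (-3 + 2)))/(-20 + 4*(11 - (-3 + 2))² + 95*(11 - (-3 + 2))))*(-340) = (5*(-1 - (11 - 1*(-1))² - 24*(11 - 1*(-1)))/(-20 + 4*(11 - 1*(-1))² + 95*(11 - 1*(-1))))*(-340) = (5*(-1 - (11 + 1)² - 24*(11 + 1))/(-20 + 4*(11 + 1)² + 95*(11 + 1)))*(-340) = (5*(-1 - 1*12² - 24*12)/(-20 + 4*12² + 95*12))*(-340) = (5*(-1 - 1*144 - 288)/(-20 + 4*144 + 1140))*(-340) = (5*(-1 - 144 - 288)/(-20 + 576 + 1140))*(-340) = (5*(-433)/1696)*(-340) = (5*(1/1696)*(-433))*(-340) = -2165/1696*(-340) = 184025/424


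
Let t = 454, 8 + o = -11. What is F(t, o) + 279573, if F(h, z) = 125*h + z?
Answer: 336304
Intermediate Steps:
o = -19 (o = -8 - 11 = -19)
F(h, z) = z + 125*h
F(t, o) + 279573 = (-19 + 125*454) + 279573 = (-19 + 56750) + 279573 = 56731 + 279573 = 336304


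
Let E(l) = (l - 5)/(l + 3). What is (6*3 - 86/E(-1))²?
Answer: 19600/9 ≈ 2177.8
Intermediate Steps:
E(l) = (-5 + l)/(3 + l)
(6*3 - 86/E(-1))² = (6*3 - 86*(3 - 1)/(-5 - 1))² = (18 - 86/(-6/2))² = (18 - 86/((½)*(-6)))² = (18 - 86/(-3))² = (18 - 86*(-⅓))² = (18 + 86/3)² = (140/3)² = 19600/9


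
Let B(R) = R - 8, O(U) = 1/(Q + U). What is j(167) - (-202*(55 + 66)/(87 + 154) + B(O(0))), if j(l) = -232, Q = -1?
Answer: -29301/241 ≈ -121.58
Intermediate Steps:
O(U) = 1/(-1 + U)
B(R) = -8 + R
j(167) - (-202*(55 + 66)/(87 + 154) + B(O(0))) = -232 - (-202*(55 + 66)/(87 + 154) + (-8 + 1/(-1 + 0))) = -232 - (-24442/241 + (-8 + 1/(-1))) = -232 - (-24442/241 + (-8 - 1)) = -232 - (-202*121/241 - 9) = -232 - (-24442/241 - 9) = -232 - 1*(-26611/241) = -232 + 26611/241 = -29301/241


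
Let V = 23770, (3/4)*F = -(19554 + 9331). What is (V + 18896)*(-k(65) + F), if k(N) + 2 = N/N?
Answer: -1643167214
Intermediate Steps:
F = -115540/3 (F = 4*(-(19554 + 9331))/3 = 4*(-1*28885)/3 = (4/3)*(-28885) = -115540/3 ≈ -38513.)
k(N) = -1 (k(N) = -2 + N/N = -2 + 1 = -1)
(V + 18896)*(-k(65) + F) = (23770 + 18896)*(-1*(-1) - 115540/3) = 42666*(1 - 115540/3) = 42666*(-115537/3) = -1643167214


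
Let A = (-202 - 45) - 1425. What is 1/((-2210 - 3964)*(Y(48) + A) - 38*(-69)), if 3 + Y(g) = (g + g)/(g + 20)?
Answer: 17/175701048 ≈ 9.6755e-8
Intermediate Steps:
Y(g) = -3 + 2*g/(20 + g) (Y(g) = -3 + (g + g)/(g + 20) = -3 + (2*g)/(20 + g) = -3 + 2*g/(20 + g))
A = -1672 (A = -247 - 1425 = -1672)
1/((-2210 - 3964)*(Y(48) + A) - 38*(-69)) = 1/((-2210 - 3964)*((-60 - 1*48)/(20 + 48) - 1672) - 38*(-69)) = 1/(-6174*((-60 - 48)/68 - 1672) + 2622) = 1/(-6174*((1/68)*(-108) - 1672) + 2622) = 1/(-6174*(-27/17 - 1672) + 2622) = 1/(-6174*(-28451/17) + 2622) = 1/(175656474/17 + 2622) = 1/(175701048/17) = 17/175701048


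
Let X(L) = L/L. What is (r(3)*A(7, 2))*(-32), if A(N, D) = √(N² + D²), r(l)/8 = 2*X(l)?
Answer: -512*√53 ≈ -3727.4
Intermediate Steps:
X(L) = 1
r(l) = 16 (r(l) = 8*(2*1) = 8*2 = 16)
A(N, D) = √(D² + N²)
(r(3)*A(7, 2))*(-32) = (16*√(2² + 7²))*(-32) = (16*√(4 + 49))*(-32) = (16*√53)*(-32) = -512*√53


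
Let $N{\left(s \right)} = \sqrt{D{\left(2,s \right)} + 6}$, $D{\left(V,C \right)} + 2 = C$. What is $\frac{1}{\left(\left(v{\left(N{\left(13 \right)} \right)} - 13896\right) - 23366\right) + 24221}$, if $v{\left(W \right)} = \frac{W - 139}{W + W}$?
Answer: $- \frac{443377}{5781848108} + \frac{139 \sqrt{17}}{5781848108} \approx -7.6585 \cdot 10^{-5}$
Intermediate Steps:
$D{\left(V,C \right)} = -2 + C$
$N{\left(s \right)} = \sqrt{4 + s}$ ($N{\left(s \right)} = \sqrt{\left(-2 + s\right) + 6} = \sqrt{4 + s}$)
$v{\left(W \right)} = \frac{-139 + W}{2 W}$
$\frac{1}{\left(\left(v{\left(N{\left(13 \right)} \right)} - 13896\right) - 23366\right) + 24221} = \frac{1}{\left(\left(\frac{-139 + \sqrt{4 + 13}}{2 \sqrt{4 + 13}} - 13896\right) - 23366\right) + 24221} = \frac{1}{\left(\left(\frac{-139 + \sqrt{17}}{2 \sqrt{17}} - 13896\right) - 23366\right) + 24221} = \frac{1}{\left(\left(\frac{\frac{\sqrt{17}}{17} \left(-139 + \sqrt{17}\right)}{2} - 13896\right) - 23366\right) + 24221} = \frac{1}{\left(\left(\frac{\sqrt{17} \left(-139 + \sqrt{17}\right)}{34} - 13896\right) - 23366\right) + 24221} = \frac{1}{\left(\left(-13896 + \frac{\sqrt{17} \left(-139 + \sqrt{17}\right)}{34}\right) - 23366\right) + 24221} = \frac{1}{\left(-37262 + \frac{\sqrt{17} \left(-139 + \sqrt{17}\right)}{34}\right) + 24221} = \frac{1}{-13041 + \frac{\sqrt{17} \left(-139 + \sqrt{17}\right)}{34}}$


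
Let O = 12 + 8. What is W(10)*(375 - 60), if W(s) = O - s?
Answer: 3150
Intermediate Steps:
O = 20
W(s) = 20 - s
W(10)*(375 - 60) = (20 - 1*10)*(375 - 60) = (20 - 10)*315 = 10*315 = 3150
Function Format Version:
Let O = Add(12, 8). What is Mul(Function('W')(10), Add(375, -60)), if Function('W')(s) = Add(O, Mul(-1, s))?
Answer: 3150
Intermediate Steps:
O = 20
Function('W')(s) = Add(20, Mul(-1, s))
Mul(Function('W')(10), Add(375, -60)) = Mul(Add(20, Mul(-1, 10)), Add(375, -60)) = Mul(Add(20, -10), 315) = Mul(10, 315) = 3150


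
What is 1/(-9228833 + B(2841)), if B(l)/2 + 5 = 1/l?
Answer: -2841/26219142961 ≈ -1.0836e-7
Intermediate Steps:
B(l) = -10 + 2/l
1/(-9228833 + B(2841)) = 1/(-9228833 + (-10 + 2/2841)) = 1/(-9228833 - 28408/2841) = 1/(-26219142961/2841) = -2841/26219142961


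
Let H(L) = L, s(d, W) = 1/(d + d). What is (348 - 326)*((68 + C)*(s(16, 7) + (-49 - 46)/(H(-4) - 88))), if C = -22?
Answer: 8613/8 ≈ 1076.6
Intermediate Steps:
s(d, W) = 1/(2*d)
(348 - 326)*((68 + C)*(s(16, 7) + (-49 - 46)/(H(-4) - 88))) = (348 - 326)*((68 - 22)*((½)/16 + (-49 - 46)/(-4 - 88))) = 22*(46*((½)*(1/16) - 95/(-92))) = 22*(46*(1/32 - 95*(-1/92))) = 22*(46*(1/32 + 95/92)) = 22*(46*(783/736)) = 22*(783/16) = 8613/8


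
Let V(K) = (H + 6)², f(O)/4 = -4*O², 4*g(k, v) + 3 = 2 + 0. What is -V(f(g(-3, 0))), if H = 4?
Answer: -100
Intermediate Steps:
g(k, v) = -¼ (g(k, v) = -¾ + (2 + 0)/4 = -¾ + (¼)*2 = -¾ + ½ = -¼)
f(O) = -16*O² (f(O) = 4*(-4*O²) = -16*O²)
V(K) = 100 (V(K) = (4 + 6)² = 10² = 100)
-V(f(g(-3, 0))) = -1*100 = -100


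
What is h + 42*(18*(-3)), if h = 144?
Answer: -2124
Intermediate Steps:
h + 42*(18*(-3)) = 144 + 42*(18*(-3)) = 144 + 42*(-54) = 144 - 2268 = -2124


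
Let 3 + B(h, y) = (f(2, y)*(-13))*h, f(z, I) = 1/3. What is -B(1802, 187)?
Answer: 23435/3 ≈ 7811.7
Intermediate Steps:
f(z, I) = 1/3
B(h, y) = -3 - 13*h/3 (B(h, y) = -3 + ((1/3)*(-13))*h = -3 - 13*h/3)
-B(1802, 187) = -(-3 - 13/3*1802) = -(-3 - 23426/3) = -1*(-23435/3) = 23435/3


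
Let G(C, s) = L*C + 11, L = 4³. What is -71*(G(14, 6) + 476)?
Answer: -98193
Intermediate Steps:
L = 64
G(C, s) = 11 + 64*C (G(C, s) = 64*C + 11 = 11 + 64*C)
-71*(G(14, 6) + 476) = -71*((11 + 64*14) + 476) = -71*((11 + 896) + 476) = -71*(907 + 476) = -71*1383 = -98193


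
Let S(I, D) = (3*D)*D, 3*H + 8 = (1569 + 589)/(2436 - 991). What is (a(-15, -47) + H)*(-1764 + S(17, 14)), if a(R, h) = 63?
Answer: -103371576/1445 ≈ -71537.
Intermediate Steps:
H = -3134/1445 (H = -8/3 + ((1569 + 589)/(2436 - 991))/3 = -8/3 + (2158/1445)/3 = -8/3 + (2158*(1/1445))/3 = -8/3 + (⅓)*(2158/1445) = -8/3 + 2158/4335 = -3134/1445 ≈ -2.1689)
S(I, D) = 3*D²
(a(-15, -47) + H)*(-1764 + S(17, 14)) = (63 - 3134/1445)*(-1764 + 3*14²) = 87901*(-1764 + 3*196)/1445 = 87901*(-1764 + 588)/1445 = (87901/1445)*(-1176) = -103371576/1445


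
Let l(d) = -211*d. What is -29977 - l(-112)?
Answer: -53609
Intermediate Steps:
-29977 - l(-112) = -29977 - (-211)*(-112) = -29977 - 1*23632 = -29977 - 23632 = -53609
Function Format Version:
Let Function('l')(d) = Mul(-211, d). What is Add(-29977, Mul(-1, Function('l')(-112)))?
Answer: -53609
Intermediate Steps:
Add(-29977, Mul(-1, Function('l')(-112))) = Add(-29977, Mul(-1, Mul(-211, -112))) = Add(-29977, Mul(-1, 23632)) = Add(-29977, -23632) = -53609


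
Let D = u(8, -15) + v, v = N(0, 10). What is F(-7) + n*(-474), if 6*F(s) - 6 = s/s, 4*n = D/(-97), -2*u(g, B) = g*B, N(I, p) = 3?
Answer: 22736/291 ≈ 78.131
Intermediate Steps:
v = 3
u(g, B) = -B*g/2 (u(g, B) = -g*B/2 = -B*g/2)
D = 63 (D = -½*(-15)*8 + 3 = 60 + 3 = 63)
n = -63/388 (n = (63/(-97))/4 = (63*(-1/97))/4 = (¼)*(-63/97) = -63/388 ≈ -0.16237)
F(s) = 7/6 (F(s) = 1 + (s/s)/6 = 1 + (⅙)*1 = 1 + ⅙ = 7/6)
F(-7) + n*(-474) = 7/6 - 63/388*(-474) = 7/6 + 14931/194 = 22736/291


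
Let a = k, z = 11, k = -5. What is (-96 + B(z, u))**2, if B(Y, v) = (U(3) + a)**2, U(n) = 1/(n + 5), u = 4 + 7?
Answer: 21372129/4096 ≈ 5217.8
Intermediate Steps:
u = 11
U(n) = 1/(5 + n)
a = -5
B(Y, v) = 1521/64 (B(Y, v) = (1/(5 + 3) - 5)**2 = (1/8 - 5)**2 = (-39/8)**2 = 1521/64)
(-96 + B(z, u))**2 = (-96 + 1521/64)**2 = (-4623/64)**2 = 21372129/4096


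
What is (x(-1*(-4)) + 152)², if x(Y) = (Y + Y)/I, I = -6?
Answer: 204304/9 ≈ 22700.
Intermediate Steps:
x(Y) = -Y/3 (x(Y) = (Y + Y)/(-6) = (2*Y)*(-⅙) = -Y/3)
(x(-1*(-4)) + 152)² = (-(-1)*(-4)/3 + 152)² = (-⅓*4 + 152)² = (-4/3 + 152)² = (452/3)² = 204304/9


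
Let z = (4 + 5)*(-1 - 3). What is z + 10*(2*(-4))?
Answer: -116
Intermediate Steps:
z = -36 (z = 9*(-4) = -36)
z + 10*(2*(-4)) = -36 + 10*(2*(-4)) = -36 + 10*(-8) = -36 - 80 = -116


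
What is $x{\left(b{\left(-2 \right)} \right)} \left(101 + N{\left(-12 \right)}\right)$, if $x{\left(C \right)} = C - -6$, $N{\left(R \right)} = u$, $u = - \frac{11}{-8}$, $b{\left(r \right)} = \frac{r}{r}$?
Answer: $\frac{5733}{8} \approx 716.63$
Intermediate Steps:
$b{\left(r \right)} = 1$
$u = \frac{11}{8}$ ($u = \left(-11\right) \left(- \frac{1}{8}\right) = \frac{11}{8} \approx 1.375$)
$N{\left(R \right)} = \frac{11}{8}$
$x{\left(C \right)} = 6 + C$ ($x{\left(C \right)} = C + 6 = 6 + C$)
$x{\left(b{\left(-2 \right)} \right)} \left(101 + N{\left(-12 \right)}\right) = \left(6 + 1\right) \left(101 + \frac{11}{8}\right) = 7 \cdot \frac{819}{8} = \frac{5733}{8}$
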